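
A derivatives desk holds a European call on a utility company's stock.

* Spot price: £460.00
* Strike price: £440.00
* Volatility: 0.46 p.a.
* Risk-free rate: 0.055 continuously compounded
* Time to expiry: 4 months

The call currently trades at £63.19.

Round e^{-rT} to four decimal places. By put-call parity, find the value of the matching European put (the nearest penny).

exp(−rT) = exp(−0.055·0.3333) = 0.9818
Put-call parity: C − P = S − K·e^(−rT) = 460 − 440·0.9818 = 460 − 431.9920 = 28.0080
P = C − (C − P) = 63.19 − (28.0080) = 35.1820

£35.18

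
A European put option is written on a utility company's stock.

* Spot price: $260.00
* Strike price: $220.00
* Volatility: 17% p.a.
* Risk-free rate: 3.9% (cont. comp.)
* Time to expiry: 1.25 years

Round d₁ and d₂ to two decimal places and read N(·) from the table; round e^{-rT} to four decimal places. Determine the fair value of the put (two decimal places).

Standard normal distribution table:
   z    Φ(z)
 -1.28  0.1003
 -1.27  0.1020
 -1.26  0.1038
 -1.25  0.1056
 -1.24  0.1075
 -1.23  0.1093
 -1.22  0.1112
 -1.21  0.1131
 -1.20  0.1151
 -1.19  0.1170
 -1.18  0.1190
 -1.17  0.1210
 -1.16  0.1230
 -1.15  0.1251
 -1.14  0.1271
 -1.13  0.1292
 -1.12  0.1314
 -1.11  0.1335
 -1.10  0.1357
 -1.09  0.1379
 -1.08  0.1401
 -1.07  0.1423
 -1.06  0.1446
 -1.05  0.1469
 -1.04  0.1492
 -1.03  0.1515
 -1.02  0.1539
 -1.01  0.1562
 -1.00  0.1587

σ√T = 0.17·√1.25 = 0.1901
ln(S/K) + (r + σ²/2)T = ln(260/220) + (0.039 + 0.17²/2)·1.25 = 0.1671 + 0.0668 = 0.2339
d₁ = 0.2339 / 0.1901 = 1.2305 → 1.23
d₂ = d₁ − σ√T = 1.2305 − 0.1901 = 1.0404 → 1.04
exp(−rT) = exp(−0.039·1.25) = 0.9524
N(−d₂) = N(-1.04) = 0.1492;  N(−d₁) = N(-1.23) = 0.1093
P = 220·0.9524·0.1492 − 260·0.1093 = 31.2616 − 28.4180 = 2.8436

$2.84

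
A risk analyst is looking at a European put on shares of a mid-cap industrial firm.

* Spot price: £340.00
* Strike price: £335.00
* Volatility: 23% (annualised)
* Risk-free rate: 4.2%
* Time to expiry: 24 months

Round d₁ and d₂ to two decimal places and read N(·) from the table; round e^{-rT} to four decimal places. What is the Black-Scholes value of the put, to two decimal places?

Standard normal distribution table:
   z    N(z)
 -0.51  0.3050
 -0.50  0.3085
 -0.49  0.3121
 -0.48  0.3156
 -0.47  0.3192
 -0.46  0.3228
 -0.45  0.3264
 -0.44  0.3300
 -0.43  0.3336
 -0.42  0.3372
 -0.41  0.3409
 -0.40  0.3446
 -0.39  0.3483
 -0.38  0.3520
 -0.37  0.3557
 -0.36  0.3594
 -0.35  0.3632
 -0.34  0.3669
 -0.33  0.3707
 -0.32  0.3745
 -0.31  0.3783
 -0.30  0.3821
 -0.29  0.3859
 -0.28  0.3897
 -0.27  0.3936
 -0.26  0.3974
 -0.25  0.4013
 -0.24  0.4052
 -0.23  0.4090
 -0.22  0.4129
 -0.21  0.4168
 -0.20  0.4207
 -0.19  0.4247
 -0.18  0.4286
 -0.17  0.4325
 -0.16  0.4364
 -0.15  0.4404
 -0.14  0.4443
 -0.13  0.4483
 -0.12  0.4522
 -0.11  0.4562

£28.32

σ√T = 0.23 × 1.4142 = 0.3253
d₁ = [ln(340/335) + (0.042 + 0.23²/2)·2] / 0.3253 = [0.0148 + 0.1369] / 0.3253 = 0.4664 which rounds to 0.47
d₂ = d₁ − σ√T = 0.4664 − 0.3253 = 0.1412 which rounds to 0.14
exp(−rT) = exp(−0.042·2) = 0.9194
P = 335·0.9194·N(-0.14) − 340·N(-0.47) = 335·0.9194·0.4443 − 340·0.3192 = 136.8440 − 108.5280 = 28.3160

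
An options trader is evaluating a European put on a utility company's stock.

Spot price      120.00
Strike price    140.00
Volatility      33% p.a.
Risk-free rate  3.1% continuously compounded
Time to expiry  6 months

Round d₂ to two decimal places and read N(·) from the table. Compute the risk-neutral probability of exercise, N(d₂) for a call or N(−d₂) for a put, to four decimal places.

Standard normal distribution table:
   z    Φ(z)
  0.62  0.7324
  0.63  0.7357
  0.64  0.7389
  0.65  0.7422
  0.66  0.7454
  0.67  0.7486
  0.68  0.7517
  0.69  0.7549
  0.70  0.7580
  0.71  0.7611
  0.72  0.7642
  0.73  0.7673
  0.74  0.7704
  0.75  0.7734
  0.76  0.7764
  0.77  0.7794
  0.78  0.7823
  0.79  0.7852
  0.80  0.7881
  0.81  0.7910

T = 0.5;  σ√T = 0.2333
ln(S/K) + (r + σ²/2)T = ln(120/140) + (0.031 + 0.33²/2)·0.5 = -0.1542 + 0.0427 = -0.1114
d₁ = -0.1114 / 0.2333 = -0.4775 ≈ -0.48
d₂ = d₁ − σ√T = -0.4775 − 0.2333 = -0.7109 ≈ -0.71
Risk-neutral Pr[S_T < K] = N(−d₂) = N(0.71) = 0.7611

0.7611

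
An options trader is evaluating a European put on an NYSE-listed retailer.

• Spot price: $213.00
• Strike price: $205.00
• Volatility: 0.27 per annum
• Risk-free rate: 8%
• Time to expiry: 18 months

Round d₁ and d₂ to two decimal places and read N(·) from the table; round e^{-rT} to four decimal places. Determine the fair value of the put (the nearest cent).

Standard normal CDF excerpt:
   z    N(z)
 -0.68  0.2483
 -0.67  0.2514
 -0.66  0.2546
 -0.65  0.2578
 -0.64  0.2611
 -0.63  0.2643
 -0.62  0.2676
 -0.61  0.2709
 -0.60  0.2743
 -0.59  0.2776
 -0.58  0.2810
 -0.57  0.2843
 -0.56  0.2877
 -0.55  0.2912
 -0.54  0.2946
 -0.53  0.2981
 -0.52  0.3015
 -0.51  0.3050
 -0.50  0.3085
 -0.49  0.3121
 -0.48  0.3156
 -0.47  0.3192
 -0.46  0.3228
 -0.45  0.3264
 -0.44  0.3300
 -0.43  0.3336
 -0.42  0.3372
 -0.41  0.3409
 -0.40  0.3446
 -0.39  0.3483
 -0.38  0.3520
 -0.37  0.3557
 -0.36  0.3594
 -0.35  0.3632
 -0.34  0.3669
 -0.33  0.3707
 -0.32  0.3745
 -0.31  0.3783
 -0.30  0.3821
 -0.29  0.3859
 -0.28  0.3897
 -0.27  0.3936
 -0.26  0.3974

σ√T = 0.27·√1.5 = 0.3307
d₁ = [ln(213/205) + (0.08 + ½·0.27²)·1.5] / (σ√T) = (0.0383 + 0.1747) / 0.3307 = 0.6440 → 0.64
d₂ = 0.6440 − 0.3307 = 0.3133 → 0.31
exp(−rT) = exp(−0.08·1.5) = 0.8869
N(−d₂) = N(-0.31) = 0.3783;  N(−d₁) = N(-0.64) = 0.2611
P = 205·0.8869·0.3783 − 213·0.2611 = 68.7804 − 55.6143 = 13.1661

$13.17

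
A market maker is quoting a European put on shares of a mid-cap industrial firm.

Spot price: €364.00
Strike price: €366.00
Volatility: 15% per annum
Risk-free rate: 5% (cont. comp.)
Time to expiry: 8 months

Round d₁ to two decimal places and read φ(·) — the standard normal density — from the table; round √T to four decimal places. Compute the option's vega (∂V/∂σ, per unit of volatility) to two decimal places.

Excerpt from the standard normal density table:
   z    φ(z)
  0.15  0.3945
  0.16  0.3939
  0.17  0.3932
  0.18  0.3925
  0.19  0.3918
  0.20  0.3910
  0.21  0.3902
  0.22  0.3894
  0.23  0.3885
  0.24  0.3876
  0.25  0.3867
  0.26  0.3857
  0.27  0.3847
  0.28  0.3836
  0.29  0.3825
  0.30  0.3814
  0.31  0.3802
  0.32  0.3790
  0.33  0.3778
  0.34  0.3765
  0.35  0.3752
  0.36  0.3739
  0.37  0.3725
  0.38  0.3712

T = 0.6667;  σ√T = 0.1225
d₁ = [ln(364/366) + (0.05 + 0.15²/2)·0.6667] / 0.1225 = [-0.0055 + 0.0408] / 0.1225 = 0.2887 which rounds to 0.29
√T = √0.6667 = 0.8165
φ(d₁) = φ(0.29) = 0.3825
vega = S·φ(d₁)·√T = 364·0.3825·0.8165 = 113.6813
(The call has the same vega.)

113.68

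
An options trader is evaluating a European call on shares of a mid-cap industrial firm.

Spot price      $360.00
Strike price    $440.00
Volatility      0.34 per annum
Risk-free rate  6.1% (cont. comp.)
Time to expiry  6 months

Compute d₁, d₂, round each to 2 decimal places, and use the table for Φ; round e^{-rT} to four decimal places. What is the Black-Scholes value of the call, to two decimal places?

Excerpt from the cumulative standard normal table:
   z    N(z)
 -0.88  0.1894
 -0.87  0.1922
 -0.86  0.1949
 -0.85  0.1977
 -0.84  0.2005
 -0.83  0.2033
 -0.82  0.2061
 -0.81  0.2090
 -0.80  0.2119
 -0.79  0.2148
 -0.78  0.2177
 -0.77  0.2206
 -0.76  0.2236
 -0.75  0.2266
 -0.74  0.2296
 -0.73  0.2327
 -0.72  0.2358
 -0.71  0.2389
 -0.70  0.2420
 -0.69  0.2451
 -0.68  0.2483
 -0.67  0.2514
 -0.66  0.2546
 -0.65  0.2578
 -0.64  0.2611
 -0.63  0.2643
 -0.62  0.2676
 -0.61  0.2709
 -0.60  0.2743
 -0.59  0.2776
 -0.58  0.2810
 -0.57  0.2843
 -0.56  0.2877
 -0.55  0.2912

$13.17

σ√T = 0.34·√0.5 = 0.2404
d₁ = [ln(360/440) + (0.061 + 0.34²/2)·0.5] / 0.2404 = [-0.2007 + 0.0594] / 0.2404 = -0.5876 which rounds to -0.59
d₂ = d₁ − σ√T = -0.5876 − 0.2404 = -0.8280 which rounds to -0.83
e^(−rT) = e^(−0.061·0.5) = 0.9700
C = 360·N(-0.59) − 440·0.9700·N(-0.83) = 360·0.2776 − 440·0.9700·0.2033 = 99.9360 − 86.7684 = 13.1676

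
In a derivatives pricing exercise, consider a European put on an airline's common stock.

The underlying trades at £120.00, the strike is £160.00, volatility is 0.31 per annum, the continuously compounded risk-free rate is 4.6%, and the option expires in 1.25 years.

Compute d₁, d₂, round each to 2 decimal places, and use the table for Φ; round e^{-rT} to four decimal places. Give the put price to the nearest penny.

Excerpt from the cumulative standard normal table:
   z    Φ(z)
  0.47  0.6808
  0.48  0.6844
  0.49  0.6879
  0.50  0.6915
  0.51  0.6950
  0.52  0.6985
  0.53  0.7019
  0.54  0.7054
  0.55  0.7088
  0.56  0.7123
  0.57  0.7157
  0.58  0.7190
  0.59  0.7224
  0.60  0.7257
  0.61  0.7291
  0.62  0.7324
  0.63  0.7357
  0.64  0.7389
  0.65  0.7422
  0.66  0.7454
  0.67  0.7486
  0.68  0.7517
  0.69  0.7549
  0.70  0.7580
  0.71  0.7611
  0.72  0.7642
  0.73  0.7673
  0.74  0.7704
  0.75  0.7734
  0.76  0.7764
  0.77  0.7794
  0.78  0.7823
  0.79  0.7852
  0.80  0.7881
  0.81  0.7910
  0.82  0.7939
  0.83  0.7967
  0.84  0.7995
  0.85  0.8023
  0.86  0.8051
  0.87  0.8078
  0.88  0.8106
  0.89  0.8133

σ√T = 0.31·√1.25 = 0.3466
ln(S/K) + (r + σ²/2)T = ln(120/160) + (0.046 + 0.31²/2)·1.25 = -0.2877 + 0.1176 = -0.1701
d₁ = -0.1701 / 0.3466 = -0.4908 → -0.49
d₂ = d₁ − σ√T = -0.4908 − 0.3466 = -0.8374 → -0.84
exp(−rT) = exp(−0.046·1.25) = 0.9441
N(−d₂) = N(0.84) = 0.7995;  N(−d₁) = N(0.49) = 0.6879
P = 160·0.9441·0.7995 − 120·0.6879 = 120.7693 − 82.5480 = 38.2213

£38.22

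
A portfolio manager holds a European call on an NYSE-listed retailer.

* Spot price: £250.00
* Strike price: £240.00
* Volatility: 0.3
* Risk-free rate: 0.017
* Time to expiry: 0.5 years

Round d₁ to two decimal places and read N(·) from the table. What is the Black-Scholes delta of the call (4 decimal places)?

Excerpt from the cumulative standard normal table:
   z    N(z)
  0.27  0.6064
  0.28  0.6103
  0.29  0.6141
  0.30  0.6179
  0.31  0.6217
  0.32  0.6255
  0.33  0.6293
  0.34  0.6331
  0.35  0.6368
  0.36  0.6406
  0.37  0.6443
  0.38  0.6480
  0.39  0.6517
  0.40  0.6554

0.6331

T = 0.5;  σ√T = 0.2121
d₁ = [ln(250/240) + (0.017 + ½·0.3²)·0.5] / (σ√T) = (0.0408 + 0.0310) / 0.2121 = 0.3386 ≈ 0.34
N(d₁) = N(0.34) = 0.6331
Δ_call = N(d₁) = 0.6331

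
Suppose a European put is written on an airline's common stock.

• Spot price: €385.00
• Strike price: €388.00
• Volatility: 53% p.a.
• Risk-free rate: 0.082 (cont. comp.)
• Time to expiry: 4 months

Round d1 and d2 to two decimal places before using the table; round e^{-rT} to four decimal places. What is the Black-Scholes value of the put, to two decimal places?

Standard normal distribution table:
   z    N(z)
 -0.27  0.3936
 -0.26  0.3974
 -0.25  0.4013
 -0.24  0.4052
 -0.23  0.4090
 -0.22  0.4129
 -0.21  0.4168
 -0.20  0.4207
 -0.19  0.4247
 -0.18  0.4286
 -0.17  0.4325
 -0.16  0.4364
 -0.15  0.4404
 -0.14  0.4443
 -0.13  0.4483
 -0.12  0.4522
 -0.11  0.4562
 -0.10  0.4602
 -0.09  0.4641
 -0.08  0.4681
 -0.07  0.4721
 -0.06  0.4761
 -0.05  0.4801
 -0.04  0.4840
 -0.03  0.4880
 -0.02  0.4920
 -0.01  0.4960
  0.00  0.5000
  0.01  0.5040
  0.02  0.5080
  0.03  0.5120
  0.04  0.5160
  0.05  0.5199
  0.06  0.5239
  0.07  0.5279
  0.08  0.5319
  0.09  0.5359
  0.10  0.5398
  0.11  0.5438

T = 0.3333;  σ√T = 0.3060
d₁ = [ln(385/388) + (0.082 + 0.53²/2)·0.3333] / 0.3060 = [-0.0078 + 0.0742] / 0.3060 = 0.2170 → 0.22
d₂ = d₁ − σ√T = 0.2170 − 0.3060 = -0.0890 → -0.09
exp(−rT) = exp(−0.082·0.3333) = 0.9730
P = 388·0.9730·N(0.09) − 385·N(-0.22) = 388·0.9730·0.5359 − 385·0.4129 = 202.3151 − 158.9665 = 43.3486

€43.35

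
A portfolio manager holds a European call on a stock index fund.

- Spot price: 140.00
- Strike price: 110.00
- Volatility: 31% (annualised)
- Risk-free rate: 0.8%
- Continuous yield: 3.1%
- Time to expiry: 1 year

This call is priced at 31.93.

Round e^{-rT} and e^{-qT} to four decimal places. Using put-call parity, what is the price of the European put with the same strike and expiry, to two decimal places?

e^(−qT) = e^(−0.031·1) = 0.9695;  e^(−rT) = e^(−0.008·1) = 0.9920
Put-call parity: C − P = S·e^(−qT) − K·e^(−rT) = 140·0.9695 − 110·0.9920 = 135.7300 − 109.1200 = 26.6100
P = C − (C − P) = 31.93 − (26.6100) = 5.3200

5.32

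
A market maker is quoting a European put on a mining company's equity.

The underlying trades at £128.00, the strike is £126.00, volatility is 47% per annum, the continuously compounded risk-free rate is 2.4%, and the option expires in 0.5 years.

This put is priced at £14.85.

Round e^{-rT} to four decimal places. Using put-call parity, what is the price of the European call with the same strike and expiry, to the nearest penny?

£18.35

e^(−rT) = e^(−0.024·0.5) = 0.9881
Put-call parity: C − P = S − K·e^(−rT) = 128 − 126·0.9881 = 128 − 124.5006 = 3.4994
C = P + (C − P) = 14.85 + (3.4994) = 18.3494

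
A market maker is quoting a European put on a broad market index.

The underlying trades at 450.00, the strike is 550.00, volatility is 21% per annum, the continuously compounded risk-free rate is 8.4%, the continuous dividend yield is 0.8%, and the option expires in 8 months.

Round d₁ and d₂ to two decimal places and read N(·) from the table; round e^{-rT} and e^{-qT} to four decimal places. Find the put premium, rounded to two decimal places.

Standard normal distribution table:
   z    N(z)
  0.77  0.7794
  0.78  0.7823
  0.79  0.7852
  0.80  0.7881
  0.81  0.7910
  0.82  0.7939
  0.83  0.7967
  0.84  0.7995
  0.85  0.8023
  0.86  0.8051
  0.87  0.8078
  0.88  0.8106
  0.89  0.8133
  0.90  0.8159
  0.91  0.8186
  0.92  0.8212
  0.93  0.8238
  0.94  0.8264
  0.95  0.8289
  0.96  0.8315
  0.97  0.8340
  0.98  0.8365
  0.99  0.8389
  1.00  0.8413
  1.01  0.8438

80.93

σ√T = 0.21 × 0.8165 = 0.1715
ln(S/K) + (r − q + σ²/2)T = ln(450/550) + (0.084 − 0.008 + 0.21²/2)·0.6667 = -0.2007 + 0.0654 = -0.1353
d₁ = -0.1353 / 0.1715 = -0.7891 ⇒ -0.79
d₂ = d₁ − σ√T = -0.7891 − 0.1715 = -0.9606 ⇒ -0.96
exp(−qT) = exp(−0.008·0.6667) = 0.9947;  exp(−rT) = exp(−0.084·0.6667) = 0.9455
N(−d₂) = N(0.96) = 0.8315;  N(−d₁) = N(0.79) = 0.7852
P = 550·0.9455·0.8315 − 450·0.9947·0.7852 = 432.4008 − 351.4673 = 80.9335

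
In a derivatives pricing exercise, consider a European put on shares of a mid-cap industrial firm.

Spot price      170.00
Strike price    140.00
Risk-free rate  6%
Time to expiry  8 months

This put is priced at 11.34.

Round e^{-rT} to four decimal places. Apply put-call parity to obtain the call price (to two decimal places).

46.83

exp(−rT) = exp(−0.06·0.6667) = 0.9608
Put-call parity: C − P = S − K·e^(−rT) = 170 − 140·0.9608 = 170 − 134.5120 = 35.4880
C = P + (C − P) = 11.34 + (35.4880) = 46.8280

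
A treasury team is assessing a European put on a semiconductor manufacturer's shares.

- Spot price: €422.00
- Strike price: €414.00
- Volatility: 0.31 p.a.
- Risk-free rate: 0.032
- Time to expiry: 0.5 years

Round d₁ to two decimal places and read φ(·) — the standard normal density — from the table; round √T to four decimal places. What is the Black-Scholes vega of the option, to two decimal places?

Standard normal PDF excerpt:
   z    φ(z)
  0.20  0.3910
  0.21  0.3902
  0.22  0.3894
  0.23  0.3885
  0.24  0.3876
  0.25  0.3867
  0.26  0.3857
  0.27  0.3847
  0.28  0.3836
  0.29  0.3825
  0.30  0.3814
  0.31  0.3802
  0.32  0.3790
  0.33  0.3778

114.79

σ√T = 0.31·√0.5 = 0.2192
d₁ = [ln(422/414) + (0.032 + 0.31²/2)·0.5] / 0.2192 = [0.0191 + 0.0400] / 0.2192 = 0.2699 → 0.27
√T = √0.5 = 0.7071
φ(d₁) = φ(0.27) = 0.3847
vega = S·φ(d₁)·√T = 422·0.3847·0.7071 = 114.7930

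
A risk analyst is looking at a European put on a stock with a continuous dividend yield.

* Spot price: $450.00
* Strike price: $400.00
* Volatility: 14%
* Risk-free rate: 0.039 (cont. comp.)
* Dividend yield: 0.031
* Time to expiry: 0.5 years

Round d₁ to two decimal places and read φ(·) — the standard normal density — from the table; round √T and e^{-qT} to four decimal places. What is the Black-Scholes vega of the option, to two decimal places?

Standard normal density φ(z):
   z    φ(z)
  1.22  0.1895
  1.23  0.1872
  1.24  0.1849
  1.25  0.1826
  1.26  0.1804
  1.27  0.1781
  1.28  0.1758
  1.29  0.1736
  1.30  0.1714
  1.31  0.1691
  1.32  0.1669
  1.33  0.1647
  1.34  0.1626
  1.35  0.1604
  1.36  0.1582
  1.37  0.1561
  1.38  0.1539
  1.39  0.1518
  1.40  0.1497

55.08

T = 0.5;  σ√T = 0.0990
d₁ = [ln(450/400) + (0.039 − 0.031 + 0.14²/2)·0.5] / 0.0990 = [0.1178 + 0.0089] / 0.0990 = 1.2797 which rounds to 1.28
√T = √0.5 = 0.7071
φ(d₁) = φ(1.28) = 0.1758
exp(−qT) = exp(−0.031·0.5) = 0.9846
vega = S·exp(−qT)·φ(d₁)·√T = 450·0.9846·0.1758·0.7071 = 55.0772
(Vega is the same for a European call and put with the same parameters.)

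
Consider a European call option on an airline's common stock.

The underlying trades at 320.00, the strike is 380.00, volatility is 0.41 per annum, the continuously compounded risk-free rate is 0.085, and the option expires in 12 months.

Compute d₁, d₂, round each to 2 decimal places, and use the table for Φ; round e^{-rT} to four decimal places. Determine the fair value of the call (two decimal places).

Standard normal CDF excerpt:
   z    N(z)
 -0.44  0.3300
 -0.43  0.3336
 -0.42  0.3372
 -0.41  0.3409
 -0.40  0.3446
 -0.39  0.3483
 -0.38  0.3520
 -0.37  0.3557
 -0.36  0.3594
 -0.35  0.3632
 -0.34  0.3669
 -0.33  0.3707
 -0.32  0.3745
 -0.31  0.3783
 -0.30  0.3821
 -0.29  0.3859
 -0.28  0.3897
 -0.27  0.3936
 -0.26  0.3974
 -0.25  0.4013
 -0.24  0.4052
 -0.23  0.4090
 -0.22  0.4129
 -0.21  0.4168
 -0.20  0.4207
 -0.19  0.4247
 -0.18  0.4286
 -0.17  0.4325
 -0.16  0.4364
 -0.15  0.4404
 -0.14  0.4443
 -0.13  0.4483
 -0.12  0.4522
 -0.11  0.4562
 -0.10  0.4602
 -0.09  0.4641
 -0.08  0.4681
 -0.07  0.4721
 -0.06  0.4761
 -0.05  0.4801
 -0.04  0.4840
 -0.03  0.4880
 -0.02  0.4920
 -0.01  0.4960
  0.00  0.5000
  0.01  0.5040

41.03

σ√T = 0.41 × 1.0000 = 0.4100
d₁ = [ln(320/380) + (0.085 + 0.41²/2)·1] / 0.4100 = [-0.1719 + 0.1690] / 0.4100 = -0.0068 which rounds to -0.01
d₂ = d₁ − σ√T = -0.0068 − 0.4100 = -0.4168 which rounds to -0.42
exp(−rT) = exp(−0.085·1) = 0.9185
C = 320·N(-0.01) − 380·0.9185·N(-0.42) = 320·0.4960 − 380·0.9185·0.3372 = 158.7200 − 117.6929 = 41.0271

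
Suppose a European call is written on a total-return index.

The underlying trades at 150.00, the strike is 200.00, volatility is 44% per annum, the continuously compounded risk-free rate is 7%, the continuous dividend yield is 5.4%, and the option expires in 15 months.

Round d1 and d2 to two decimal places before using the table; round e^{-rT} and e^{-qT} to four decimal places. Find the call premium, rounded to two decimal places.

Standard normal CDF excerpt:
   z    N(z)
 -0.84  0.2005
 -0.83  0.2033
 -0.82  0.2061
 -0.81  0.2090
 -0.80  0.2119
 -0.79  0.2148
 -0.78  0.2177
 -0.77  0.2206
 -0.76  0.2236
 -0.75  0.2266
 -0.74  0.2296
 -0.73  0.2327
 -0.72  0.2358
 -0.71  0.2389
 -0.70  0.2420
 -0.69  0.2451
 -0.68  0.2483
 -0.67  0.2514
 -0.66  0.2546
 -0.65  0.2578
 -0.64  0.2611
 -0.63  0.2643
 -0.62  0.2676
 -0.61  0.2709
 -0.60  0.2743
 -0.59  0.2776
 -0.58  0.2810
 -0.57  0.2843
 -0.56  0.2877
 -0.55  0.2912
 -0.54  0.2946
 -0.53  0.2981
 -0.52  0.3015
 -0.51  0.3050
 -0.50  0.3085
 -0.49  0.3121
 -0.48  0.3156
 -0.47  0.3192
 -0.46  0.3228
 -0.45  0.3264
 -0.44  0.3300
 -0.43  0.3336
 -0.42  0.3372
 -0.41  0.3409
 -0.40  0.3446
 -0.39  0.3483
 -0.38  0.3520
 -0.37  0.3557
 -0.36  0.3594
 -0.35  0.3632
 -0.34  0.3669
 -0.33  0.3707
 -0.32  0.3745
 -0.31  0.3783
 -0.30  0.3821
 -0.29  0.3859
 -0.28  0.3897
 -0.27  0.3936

14.21

σ√T = 0.44 × 1.1180 = 0.4919
ln(S/K) + (r − q + σ²/2)T = ln(150/200) + (0.07 − 0.054 + 0.44²/2)·1.25 = -0.2877 + 0.1410 = -0.1467
d₁ = -0.1467 / 0.4919 = -0.2982 which rounds to -0.30
d₂ = d₁ − σ√T = -0.2982 − 0.4919 = -0.7901 which rounds to -0.79
e^(−qT) = e^(−0.054·1.25) = 0.9347;  e^(−rT) = e^(−0.07·1.25) = 0.9162
C = 150·0.9347·N(-0.30) − 200·0.9162·N(-0.79) = 150·0.9347·0.3821 − 200·0.9162·0.2148 = 53.5723 − 39.3600 = 14.2124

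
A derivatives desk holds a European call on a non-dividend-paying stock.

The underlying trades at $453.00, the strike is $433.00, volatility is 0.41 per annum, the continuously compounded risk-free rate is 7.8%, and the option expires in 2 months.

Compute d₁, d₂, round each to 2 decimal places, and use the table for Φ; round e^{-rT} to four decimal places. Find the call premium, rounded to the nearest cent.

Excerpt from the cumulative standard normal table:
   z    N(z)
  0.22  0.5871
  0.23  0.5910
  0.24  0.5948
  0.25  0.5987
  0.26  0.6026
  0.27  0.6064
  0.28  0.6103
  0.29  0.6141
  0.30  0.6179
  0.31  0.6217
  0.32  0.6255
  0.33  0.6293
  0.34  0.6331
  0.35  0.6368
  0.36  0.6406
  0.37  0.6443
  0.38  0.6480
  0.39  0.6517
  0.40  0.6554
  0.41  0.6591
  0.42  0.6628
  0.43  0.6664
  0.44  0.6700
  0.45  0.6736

$44.32

σ√T = 0.41·√0.1667 = 0.1674
d₁ = [ln(453/433) + (0.078 + ½·0.41²)·0.1667] / (σ√T) = (0.0452 + 0.0270) / 0.1674 = 0.4311 → 0.43
d₂ = 0.4311 − 0.1674 = 0.2637 → 0.26
exp(−rT) = exp(−0.078·0.1667) = 0.9871
N(d₁) = N(0.43) = 0.6664;  N(d₂) = N(0.26) = 0.6026
C = 453·0.6664 − 433·0.9871·0.6026 = 301.8792 − 257.5599 = 44.3193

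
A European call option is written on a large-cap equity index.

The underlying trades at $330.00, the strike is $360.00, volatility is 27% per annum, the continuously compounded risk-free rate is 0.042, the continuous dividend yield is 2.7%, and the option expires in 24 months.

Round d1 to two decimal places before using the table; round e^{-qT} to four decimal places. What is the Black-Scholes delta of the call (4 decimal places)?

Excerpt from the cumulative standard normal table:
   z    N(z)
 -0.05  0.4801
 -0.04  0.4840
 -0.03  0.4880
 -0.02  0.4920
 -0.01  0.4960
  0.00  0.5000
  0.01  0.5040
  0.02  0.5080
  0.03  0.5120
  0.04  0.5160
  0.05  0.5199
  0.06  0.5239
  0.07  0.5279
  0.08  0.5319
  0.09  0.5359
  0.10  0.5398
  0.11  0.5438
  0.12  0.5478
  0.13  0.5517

T = 2;  σ√T = 0.3818
ln(S/K) + (r − q + σ²/2)T = ln(330/360) + (0.042 − 0.027 + 0.27²/2)·2 = -0.0870 + 0.1029 = 0.0159
d₁ = 0.0159 / 0.3818 = 0.0416 ≈ 0.04
N(d₁) = N(0.04) = 0.5160
Δ_call = e^(−qT)·N(d₁) = 0.9474·0.5160 = 0.4889

0.4889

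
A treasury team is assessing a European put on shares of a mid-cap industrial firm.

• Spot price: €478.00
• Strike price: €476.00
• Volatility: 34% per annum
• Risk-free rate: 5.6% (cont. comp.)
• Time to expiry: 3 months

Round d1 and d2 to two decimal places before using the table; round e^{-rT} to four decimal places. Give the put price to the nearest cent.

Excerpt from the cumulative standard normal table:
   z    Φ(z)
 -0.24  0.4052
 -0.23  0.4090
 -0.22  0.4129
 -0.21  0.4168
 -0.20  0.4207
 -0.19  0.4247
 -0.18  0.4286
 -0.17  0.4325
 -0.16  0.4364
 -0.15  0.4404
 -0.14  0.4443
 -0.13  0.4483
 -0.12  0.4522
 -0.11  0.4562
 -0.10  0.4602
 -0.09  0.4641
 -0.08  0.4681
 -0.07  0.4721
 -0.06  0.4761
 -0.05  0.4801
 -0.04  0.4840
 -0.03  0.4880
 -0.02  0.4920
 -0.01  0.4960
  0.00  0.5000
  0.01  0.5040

€27.93

σ√T = 0.34 × 0.5000 = 0.1700
d₁ = [ln(478/476) + (0.056 + 0.34²/2)·0.25] / 0.1700 = [0.0042 + 0.0285] / 0.1700 = 0.1920 which rounds to 0.19
d₂ = d₁ − σ√T = 0.1920 − 0.1700 = 0.0220 which rounds to 0.02
e^(−rT) = e^(−0.056·0.25) = 0.9861
N(−d₂) = N(-0.02) = 0.4920;  N(−d₁) = N(-0.19) = 0.4247
P = 476·0.9861·0.4920 − 478·0.4247 = 230.9367 − 203.0066 = 27.9301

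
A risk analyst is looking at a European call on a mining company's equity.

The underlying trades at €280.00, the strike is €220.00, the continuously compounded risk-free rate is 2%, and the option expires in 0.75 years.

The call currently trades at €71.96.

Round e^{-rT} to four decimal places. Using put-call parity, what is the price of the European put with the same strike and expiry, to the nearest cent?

€8.68

e^(−rT) = e^(−0.02·0.75) = 0.9851
Put-call parity: C − P = S − K·e^(−rT) = 280 − 220·0.9851 = 280 − 216.7220 = 63.2780
P = C − (C − P) = 71.96 − (63.2780) = 8.6820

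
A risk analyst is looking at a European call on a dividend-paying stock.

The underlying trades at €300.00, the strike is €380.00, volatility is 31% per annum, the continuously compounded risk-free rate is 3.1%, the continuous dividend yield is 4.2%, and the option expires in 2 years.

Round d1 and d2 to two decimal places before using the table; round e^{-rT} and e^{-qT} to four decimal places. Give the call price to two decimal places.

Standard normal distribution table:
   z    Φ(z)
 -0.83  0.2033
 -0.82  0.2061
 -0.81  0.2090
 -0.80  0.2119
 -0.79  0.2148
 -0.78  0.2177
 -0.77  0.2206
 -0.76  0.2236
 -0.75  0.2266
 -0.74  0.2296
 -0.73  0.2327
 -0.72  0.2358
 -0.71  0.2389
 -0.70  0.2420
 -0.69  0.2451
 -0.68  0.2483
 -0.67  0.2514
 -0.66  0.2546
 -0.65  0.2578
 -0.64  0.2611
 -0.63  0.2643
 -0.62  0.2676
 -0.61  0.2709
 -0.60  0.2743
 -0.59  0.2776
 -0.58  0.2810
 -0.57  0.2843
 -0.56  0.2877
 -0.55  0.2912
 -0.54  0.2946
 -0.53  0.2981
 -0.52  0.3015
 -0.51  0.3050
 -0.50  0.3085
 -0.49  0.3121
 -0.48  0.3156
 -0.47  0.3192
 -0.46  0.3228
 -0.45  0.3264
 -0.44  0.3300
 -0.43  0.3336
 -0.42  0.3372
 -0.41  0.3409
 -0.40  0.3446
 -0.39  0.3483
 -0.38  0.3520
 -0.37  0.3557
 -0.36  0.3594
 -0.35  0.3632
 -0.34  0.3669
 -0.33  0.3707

σ√T = 0.31 × 1.4142 = 0.4384
d₁ = [ln(300/380) + (0.031 − 0.042 + 0.31²/2)·2] / 0.4384 = [-0.2364 + 0.0741] / 0.4384 = -0.3702 → -0.37
d₂ = d₁ − σ√T = -0.3702 − 0.4384 = -0.8086 → -0.81
e^(−qT) = e^(−0.042·2) = 0.9194;  e^(−rT) = e^(−0.031·2) = 0.9399
N(d₁) = N(-0.37) = 0.3557;  N(d₂) = N(-0.81) = 0.2090
C = 300·0.9194·0.3557 − 380·0.9399·0.2090 = 98.1092 − 74.6469 = 23.4623

€23.46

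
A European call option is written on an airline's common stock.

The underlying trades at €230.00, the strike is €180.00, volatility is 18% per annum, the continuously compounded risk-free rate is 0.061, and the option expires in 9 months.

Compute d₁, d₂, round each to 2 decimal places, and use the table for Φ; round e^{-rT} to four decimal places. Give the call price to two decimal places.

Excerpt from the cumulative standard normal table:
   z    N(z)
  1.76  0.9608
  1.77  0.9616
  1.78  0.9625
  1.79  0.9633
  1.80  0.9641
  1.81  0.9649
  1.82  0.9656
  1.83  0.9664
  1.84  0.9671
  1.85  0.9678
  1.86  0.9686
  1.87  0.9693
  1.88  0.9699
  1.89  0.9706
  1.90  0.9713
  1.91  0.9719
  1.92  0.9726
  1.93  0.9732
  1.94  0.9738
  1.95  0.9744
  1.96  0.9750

σ√T = 0.18·√0.75 = 0.1559
ln(S/K) + (r + σ²/2)T = ln(230/180) + (0.061 + 0.18²/2)·0.75 = 0.2451 + 0.0579 = 0.3030
d₁ = 0.3030 / 0.1559 = 1.9439 ≈ 1.94
d₂ = d₁ − σ√T = 1.9439 − 0.1559 = 1.7880 ≈ 1.79
exp(−rT) = exp(−0.061·0.75) = 0.9553
N(d₁) = N(1.94) = 0.9738;  N(d₂) = N(1.79) = 0.9633
C = 230·0.9738 − 180·0.9553·0.9633 = 223.9740 − 165.6433 = 58.3307

€58.33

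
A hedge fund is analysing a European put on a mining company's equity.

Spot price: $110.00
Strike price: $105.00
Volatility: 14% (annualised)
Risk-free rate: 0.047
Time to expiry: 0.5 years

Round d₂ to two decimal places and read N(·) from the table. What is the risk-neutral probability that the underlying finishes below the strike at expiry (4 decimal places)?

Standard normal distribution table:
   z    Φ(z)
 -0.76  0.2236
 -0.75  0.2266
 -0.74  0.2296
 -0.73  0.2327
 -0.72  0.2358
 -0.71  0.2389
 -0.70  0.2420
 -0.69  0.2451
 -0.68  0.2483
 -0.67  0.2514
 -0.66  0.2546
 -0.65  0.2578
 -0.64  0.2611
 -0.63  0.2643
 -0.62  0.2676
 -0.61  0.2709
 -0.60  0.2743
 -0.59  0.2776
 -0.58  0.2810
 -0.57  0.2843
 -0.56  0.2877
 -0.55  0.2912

T = 0.5;  σ√T = 0.0990
d₁ = [ln(110/105) + (0.047 + 0.14²/2)·0.5] / 0.0990 = [0.0465 + 0.0284] / 0.0990 = 0.7568 ⇒ 0.76
d₂ = d₁ − σ√T = 0.7568 − 0.0990 = 0.6578 ⇒ 0.66
Risk-neutral Pr[S_T < K] = N(−d₂) = N(-0.66) = 0.2546

0.2546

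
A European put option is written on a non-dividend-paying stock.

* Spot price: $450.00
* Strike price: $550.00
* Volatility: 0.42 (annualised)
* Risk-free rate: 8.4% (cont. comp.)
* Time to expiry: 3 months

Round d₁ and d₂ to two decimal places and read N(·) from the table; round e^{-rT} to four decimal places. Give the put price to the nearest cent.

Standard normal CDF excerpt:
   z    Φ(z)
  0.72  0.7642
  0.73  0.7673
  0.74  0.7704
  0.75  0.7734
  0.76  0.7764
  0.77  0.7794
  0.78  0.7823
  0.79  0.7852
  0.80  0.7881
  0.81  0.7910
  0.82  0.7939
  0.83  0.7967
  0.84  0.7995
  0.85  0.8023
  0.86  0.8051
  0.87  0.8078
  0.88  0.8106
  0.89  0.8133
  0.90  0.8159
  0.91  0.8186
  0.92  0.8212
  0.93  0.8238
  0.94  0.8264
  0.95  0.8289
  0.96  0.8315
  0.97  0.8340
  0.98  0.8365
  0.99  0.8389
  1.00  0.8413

$99.78

T = 0.25;  σ√T = 0.2100
d₁ = [ln(450/550) + (0.084 + ½·0.42²)·0.25] / (σ√T) = (-0.2007 + 0.0430) / 0.2100 = -0.7506 ≈ -0.75
d₂ = -0.7506 − 0.2100 = -0.9606 ≈ -0.96
e^(−rT) = e^(−0.084·0.25) = 0.9792
P = 550·0.9792·N(0.96) − 450·N(0.75) = 550·0.9792·0.8315 − 450·0.7734 = 447.8126 − 348.0300 = 99.7826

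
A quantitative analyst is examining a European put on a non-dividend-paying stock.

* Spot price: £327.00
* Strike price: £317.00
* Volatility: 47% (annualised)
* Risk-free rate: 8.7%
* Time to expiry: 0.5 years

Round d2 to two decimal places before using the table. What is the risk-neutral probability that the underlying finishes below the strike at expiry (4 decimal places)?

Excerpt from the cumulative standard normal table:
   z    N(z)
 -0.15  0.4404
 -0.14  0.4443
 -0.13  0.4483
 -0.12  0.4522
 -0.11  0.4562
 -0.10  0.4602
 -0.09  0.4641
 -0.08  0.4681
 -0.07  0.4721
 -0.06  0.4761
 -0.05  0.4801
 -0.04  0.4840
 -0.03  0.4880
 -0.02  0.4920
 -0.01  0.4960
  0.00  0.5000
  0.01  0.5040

0.4761

σ√T = 0.47·√0.5 = 0.3323
d₁ = [ln(327/317) + (0.087 + 0.47²/2)·0.5] / 0.3323 = [0.0311 + 0.0987] / 0.3323 = 0.3905 → 0.39
d₂ = d₁ − σ√T = 0.3905 − 0.3323 = 0.0582 → 0.06
Risk-neutral Pr[S_T < K] = N(−d₂) = N(-0.06) = 0.4761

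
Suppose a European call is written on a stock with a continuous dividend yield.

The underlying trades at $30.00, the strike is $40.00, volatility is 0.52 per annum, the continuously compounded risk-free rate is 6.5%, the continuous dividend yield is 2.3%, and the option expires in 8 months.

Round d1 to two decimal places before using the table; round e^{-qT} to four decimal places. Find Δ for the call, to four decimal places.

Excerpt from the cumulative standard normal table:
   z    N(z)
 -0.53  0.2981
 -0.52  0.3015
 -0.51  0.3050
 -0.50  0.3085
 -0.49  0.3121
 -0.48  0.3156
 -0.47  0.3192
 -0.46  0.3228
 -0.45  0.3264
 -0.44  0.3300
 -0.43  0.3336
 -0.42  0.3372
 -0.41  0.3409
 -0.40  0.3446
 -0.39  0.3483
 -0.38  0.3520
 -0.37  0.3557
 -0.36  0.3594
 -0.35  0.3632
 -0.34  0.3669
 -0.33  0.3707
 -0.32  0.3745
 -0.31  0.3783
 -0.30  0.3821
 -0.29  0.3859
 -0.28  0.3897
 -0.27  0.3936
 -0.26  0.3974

σ√T = 0.52 × 0.8165 = 0.4246
d₁ = [ln(30/40) + (0.065 − 0.023 + 0.52²/2)·0.6667] / 0.4246 = [-0.2877 + 0.1181] / 0.4246 = -0.3993 ≈ -0.40
N(d₁) = N(-0.40) = 0.3446
Δ_call = exp(−qT)·N(d₁) = 0.9848·0.3446 = 0.3394

0.3394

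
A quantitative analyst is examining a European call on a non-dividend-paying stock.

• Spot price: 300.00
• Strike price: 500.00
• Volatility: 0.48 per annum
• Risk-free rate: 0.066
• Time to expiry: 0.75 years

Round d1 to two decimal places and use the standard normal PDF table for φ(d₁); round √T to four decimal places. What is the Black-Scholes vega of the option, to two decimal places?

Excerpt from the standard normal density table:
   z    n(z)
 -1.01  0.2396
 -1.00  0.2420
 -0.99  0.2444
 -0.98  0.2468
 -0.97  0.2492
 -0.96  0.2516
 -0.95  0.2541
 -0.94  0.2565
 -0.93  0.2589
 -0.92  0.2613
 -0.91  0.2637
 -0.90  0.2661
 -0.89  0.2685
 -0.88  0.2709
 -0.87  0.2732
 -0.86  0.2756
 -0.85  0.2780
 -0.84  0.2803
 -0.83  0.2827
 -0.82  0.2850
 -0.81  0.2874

σ√T = 0.48 × 0.8660 = 0.4157
d₁ = [ln(300/500) + (0.066 + 0.48²/2)·0.75] / 0.4157 = [-0.5108 + 0.1359] / 0.4157 = -0.9019 ⇒ -0.90
√T = √0.75 = 0.8660
φ(d₁) = φ(-0.90) = 0.2661
vega = S·φ(d₁)·√T = 300·0.2661·0.8660 = 69.1328

69.13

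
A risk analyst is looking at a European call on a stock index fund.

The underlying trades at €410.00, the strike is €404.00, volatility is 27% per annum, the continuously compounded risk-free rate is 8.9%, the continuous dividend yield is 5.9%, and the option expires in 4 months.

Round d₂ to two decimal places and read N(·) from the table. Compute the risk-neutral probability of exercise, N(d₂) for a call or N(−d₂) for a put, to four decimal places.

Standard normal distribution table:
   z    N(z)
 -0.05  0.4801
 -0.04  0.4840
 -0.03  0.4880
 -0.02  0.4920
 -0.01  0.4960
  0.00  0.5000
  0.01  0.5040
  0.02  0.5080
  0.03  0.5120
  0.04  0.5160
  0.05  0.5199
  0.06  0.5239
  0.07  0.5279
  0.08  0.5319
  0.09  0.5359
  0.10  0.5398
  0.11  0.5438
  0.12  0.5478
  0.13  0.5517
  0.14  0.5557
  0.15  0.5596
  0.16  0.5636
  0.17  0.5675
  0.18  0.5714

0.5319

T = 0.3333;  σ√T = 0.1559
d₁ = [ln(410/404) + (0.089 − 0.059 + 0.27²/2)·0.3333] / 0.1559 = [0.0147 + 0.0222] / 0.1559 = 0.2367 ⇒ 0.24
d₂ = d₁ − σ√T = 0.2367 − 0.1559 = 0.0808 ⇒ 0.08
Pr(exercise) under Q = N(d₂) = 0.5319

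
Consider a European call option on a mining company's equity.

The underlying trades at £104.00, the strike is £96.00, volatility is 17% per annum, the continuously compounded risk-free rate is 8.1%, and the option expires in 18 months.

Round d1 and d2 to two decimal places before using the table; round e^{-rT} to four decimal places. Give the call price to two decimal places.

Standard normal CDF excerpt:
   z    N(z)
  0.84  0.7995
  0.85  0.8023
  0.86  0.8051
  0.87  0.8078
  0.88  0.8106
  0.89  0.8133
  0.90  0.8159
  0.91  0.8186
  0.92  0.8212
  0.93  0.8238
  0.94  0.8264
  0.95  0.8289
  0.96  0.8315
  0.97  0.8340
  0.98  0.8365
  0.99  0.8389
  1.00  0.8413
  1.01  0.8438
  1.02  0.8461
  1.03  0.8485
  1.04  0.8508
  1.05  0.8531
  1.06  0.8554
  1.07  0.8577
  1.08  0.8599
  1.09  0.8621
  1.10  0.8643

σ√T = 0.17 × 1.2247 = 0.2082
d₁ = [ln(104/96) + (0.081 + 0.17²/2)·1.5] / 0.2082 = [0.0800 + 0.1432] / 0.2082 = 1.0721 ≈ 1.07
d₂ = d₁ − σ√T = 1.0721 − 0.2082 = 0.8639 ≈ 0.86
exp(−rT) = exp(−0.081·1.5) = 0.8856
N(d₁) = N(1.07) = 0.8577;  N(d₂) = N(0.86) = 0.8051
C = 104·0.8577 − 96·0.8856·0.8051 = 89.2008 − 68.4477 = 20.7531

£20.75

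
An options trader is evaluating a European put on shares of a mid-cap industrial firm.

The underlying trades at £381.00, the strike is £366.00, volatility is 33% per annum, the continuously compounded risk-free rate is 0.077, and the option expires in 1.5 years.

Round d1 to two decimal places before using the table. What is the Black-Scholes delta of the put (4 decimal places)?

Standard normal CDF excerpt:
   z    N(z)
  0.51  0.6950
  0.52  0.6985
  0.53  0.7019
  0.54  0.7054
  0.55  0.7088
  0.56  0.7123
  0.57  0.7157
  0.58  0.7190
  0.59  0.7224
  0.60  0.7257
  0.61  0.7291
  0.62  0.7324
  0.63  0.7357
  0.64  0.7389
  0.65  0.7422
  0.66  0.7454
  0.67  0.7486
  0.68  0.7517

-0.2776

σ√T = 0.33 × 1.2247 = 0.4042
ln(S/K) + (r + σ²/2)T = ln(381/366) + (0.077 + 0.33²/2)·1.5 = 0.0402 + 0.1972 = 0.2373
d₁ = 0.2373 / 0.4042 = 0.5872 ⇒ 0.59
N(d₁) = N(0.59) = 0.7224
Δ_put = N(d₁) − 1 = 0.7224 − 1 = -0.2776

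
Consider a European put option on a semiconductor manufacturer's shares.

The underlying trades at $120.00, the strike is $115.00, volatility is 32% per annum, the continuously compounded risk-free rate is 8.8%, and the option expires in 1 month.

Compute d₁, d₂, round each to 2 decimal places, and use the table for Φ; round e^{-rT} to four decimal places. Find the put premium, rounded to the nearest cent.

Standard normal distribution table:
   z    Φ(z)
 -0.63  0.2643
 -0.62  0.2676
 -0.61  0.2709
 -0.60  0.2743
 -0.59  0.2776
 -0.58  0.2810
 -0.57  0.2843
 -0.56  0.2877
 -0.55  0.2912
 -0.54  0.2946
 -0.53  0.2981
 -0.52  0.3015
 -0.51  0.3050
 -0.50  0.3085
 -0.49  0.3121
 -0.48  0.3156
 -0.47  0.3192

σ√T = 0.32·√0.08333 = 0.0924
ln(S/K) + (r + σ²/2)T = ln(120/115) + (0.088 + 0.32²/2)·0.08333 = 0.0426 + 0.0116 = 0.0542
d₁ = 0.0542 / 0.0924 = 0.5863 which rounds to 0.59
d₂ = d₁ − σ√T = 0.5863 − 0.0924 = 0.4939 which rounds to 0.49
exp(−rT) = exp(−0.088·0.08333) = 0.9927
N(−d₂) = N(-0.49) = 0.3121;  N(−d₁) = N(-0.59) = 0.2776
P = 115·0.9927·0.3121 − 120·0.2776 = 35.6295 − 33.3120 = 2.3175

$2.32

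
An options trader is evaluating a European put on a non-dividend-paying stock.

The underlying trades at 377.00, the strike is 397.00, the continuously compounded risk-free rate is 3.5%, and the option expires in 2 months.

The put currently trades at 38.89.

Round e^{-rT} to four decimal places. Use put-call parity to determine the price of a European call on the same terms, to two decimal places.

21.19

exp(−rT) = exp(−0.035·0.1667) = 0.9942
Put-call parity: C − P = S − K·e^(−rT) = 377 − 397·0.9942 = 377 − 394.6974 = -17.6974
C = P + (C − P) = 38.89 + (-17.6974) = 21.1926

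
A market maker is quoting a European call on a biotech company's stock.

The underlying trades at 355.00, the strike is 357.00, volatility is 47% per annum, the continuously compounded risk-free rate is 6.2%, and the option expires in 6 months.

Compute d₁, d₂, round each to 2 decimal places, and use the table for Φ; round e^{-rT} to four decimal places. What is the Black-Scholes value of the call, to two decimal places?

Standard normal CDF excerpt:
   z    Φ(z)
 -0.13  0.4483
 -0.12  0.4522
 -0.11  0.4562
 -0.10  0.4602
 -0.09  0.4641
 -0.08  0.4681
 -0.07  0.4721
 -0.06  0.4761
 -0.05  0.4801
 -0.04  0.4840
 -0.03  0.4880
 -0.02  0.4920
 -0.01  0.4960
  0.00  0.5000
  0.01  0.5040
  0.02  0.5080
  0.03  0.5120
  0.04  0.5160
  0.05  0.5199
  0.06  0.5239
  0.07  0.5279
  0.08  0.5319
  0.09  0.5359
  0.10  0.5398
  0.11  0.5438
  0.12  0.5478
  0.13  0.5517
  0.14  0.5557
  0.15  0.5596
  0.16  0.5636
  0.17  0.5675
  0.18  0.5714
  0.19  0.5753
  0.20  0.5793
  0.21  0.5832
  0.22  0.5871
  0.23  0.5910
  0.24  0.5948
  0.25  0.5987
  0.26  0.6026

50.52

σ√T = 0.47 × 0.7071 = 0.3323
ln(S/K) + (r + σ²/2)T = ln(355/357) + (0.062 + 0.47²/2)·0.5 = -0.0056 + 0.0862 = 0.0806
d₁ = 0.0806 / 0.3323 = 0.2425 → 0.24
d₂ = d₁ − σ√T = 0.2425 − 0.3323 = -0.0898 → -0.09
e^(−rT) = e^(−0.062·0.5) = 0.9695
N(d₁) = N(0.24) = 0.5948;  N(d₂) = N(-0.09) = 0.4641
C = 355·0.5948 − 357·0.9695·0.4641 = 211.1540 − 160.6303 = 50.5237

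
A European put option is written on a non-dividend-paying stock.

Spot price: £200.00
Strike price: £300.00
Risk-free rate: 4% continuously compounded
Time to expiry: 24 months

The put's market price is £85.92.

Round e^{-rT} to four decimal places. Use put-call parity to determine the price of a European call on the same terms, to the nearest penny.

£8.99

exp(−rT) = exp(−0.04·2) = 0.9231
Put-call parity: C − P = S − K·e^(−rT) = 200 − 300·0.9231 = 200 − 276.9300 = -76.9300
C = P + (C − P) = 85.92 + (-76.9300) = 8.9900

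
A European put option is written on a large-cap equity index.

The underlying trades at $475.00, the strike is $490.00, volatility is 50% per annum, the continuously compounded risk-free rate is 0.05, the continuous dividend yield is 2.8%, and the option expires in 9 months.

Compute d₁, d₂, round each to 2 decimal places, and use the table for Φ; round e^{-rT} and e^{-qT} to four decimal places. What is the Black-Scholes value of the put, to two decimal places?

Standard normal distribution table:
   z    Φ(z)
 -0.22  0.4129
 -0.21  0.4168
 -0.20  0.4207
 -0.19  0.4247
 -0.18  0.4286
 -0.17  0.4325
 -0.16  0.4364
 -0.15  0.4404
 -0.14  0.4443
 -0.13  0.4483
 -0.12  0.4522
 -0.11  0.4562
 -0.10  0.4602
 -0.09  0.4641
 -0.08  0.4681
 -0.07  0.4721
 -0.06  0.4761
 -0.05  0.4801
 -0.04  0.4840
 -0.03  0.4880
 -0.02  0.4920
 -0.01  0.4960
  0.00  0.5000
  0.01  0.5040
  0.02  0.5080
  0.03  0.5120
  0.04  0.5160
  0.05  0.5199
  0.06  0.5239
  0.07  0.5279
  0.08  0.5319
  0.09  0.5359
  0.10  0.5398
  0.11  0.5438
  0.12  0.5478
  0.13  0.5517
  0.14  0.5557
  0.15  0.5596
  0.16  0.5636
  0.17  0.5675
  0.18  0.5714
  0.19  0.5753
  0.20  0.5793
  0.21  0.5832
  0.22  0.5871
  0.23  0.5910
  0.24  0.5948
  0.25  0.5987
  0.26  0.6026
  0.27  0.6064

$83.22

σ√T = 0.5 × 0.8660 = 0.4330
d₁ = [ln(475/490) + (0.05 − 0.028 + 0.5²/2)·0.75] / 0.4330 = [-0.0311 + 0.1102] / 0.4330 = 0.1828 which rounds to 0.18
d₂ = d₁ − σ√T = 0.1828 − 0.4330 = -0.2502 which rounds to -0.25
exp(−qT) = exp(−0.028·0.75) = 0.9792;  exp(−rT) = exp(−0.05·0.75) = 0.9632
N(−d₂) = N(0.25) = 0.5987;  N(−d₁) = N(-0.18) = 0.4286
P = 490·0.9632·0.5987 − 475·0.9792·0.4286 = 282.5672 − 199.3504 = 83.2168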